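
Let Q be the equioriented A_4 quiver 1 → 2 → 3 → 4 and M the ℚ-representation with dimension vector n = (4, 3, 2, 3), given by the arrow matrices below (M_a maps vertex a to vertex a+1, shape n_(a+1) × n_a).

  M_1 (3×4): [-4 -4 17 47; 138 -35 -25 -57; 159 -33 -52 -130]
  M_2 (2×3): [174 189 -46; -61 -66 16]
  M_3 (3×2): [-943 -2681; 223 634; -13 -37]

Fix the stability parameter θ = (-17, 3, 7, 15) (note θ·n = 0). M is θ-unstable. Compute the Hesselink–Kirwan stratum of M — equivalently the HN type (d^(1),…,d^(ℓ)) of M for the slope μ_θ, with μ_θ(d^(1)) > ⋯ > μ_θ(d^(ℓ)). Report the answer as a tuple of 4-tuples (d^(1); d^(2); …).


Barcode: M ≅ I[1,1], I[1,2], I[1,4]^2, I[4,4]. HN layers by μ_θ (4 steps, strictly decreasing):
  μ^(1)=15; μ^(2)=7; μ^(3)=3; μ^(4)=-17

((0, 0, 0, 3); (0, 0, 2, 0); (0, 3, 0, 0); (4, 0, 0, 0))


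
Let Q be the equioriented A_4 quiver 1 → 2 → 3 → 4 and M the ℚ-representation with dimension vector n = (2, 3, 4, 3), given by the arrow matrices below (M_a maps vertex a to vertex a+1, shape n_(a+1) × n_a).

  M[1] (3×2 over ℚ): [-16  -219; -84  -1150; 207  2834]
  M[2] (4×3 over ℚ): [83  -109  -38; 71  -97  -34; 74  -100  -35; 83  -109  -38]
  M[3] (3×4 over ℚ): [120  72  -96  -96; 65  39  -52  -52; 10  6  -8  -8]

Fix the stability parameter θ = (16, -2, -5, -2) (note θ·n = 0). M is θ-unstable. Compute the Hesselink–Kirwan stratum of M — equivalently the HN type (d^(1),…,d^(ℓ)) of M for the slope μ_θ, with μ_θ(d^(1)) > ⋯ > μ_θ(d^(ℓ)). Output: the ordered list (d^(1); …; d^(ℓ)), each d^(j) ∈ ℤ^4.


Barcode: M ≅ I[1,3]^2, I[2,2], I[3,3], I[3,4], I[4,4]^2. HN layers by μ_θ (3 steps, strictly decreasing):
  μ^(1)=3; μ^(2)=-2; μ^(3)=-5

((2, 2, 2, 0); (0, 1, 0, 3); (0, 0, 2, 0))


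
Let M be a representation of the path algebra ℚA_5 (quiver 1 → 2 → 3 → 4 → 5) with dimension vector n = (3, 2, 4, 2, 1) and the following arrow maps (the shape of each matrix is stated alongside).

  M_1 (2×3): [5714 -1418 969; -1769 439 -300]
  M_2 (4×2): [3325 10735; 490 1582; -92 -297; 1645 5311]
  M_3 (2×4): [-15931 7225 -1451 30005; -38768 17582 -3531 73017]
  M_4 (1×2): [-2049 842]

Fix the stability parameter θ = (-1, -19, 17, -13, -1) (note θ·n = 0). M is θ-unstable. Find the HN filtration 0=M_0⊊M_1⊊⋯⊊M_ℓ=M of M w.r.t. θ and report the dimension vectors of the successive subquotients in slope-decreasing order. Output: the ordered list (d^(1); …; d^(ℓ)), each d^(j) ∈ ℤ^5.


Barcode: M ≅ I[1,1], I[1,4], I[1,5], I[3,3]^2. HN layers by μ_θ (5 steps, strictly decreasing):
  μ^(1)=17; μ^(2)=2; μ^(3)=1; μ^(4)=-1; μ^(5)=-10

((0, 0, 2, 0, 0); (0, 0, 1, 1, 0); (0, 0, 1, 1, 1); (1, 0, 0, 0, 0); (2, 2, 0, 0, 0))


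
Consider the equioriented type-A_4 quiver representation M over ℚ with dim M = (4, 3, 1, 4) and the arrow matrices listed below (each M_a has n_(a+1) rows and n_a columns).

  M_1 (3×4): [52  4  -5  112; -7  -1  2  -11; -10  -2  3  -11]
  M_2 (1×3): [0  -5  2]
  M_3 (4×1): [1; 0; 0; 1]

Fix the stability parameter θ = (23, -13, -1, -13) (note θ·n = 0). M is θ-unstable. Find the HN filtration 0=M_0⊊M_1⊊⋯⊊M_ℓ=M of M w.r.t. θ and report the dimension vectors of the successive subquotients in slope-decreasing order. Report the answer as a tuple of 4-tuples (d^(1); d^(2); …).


Via rank(M_{q-1}∘⋯∘M_p): M ≅ I[1,1], I[1,2]^2, I[1,4], I[4,4]^3.
μ_θ-semistable layers: μ^(1)=23; μ^(2)=5; μ^(3)=-1; μ^(4)=-13

((1, 0, 0, 0); (2, 2, 0, 0); (1, 1, 1, 1); (0, 0, 0, 3))


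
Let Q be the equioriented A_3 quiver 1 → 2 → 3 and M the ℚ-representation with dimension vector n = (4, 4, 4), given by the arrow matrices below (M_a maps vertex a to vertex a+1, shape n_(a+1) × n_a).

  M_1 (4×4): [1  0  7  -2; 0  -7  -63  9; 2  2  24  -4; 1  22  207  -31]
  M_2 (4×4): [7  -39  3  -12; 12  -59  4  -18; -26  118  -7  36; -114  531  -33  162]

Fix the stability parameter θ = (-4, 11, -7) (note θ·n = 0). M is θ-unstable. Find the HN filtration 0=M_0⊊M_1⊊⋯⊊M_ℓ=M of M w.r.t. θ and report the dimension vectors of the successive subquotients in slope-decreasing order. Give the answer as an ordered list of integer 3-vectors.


Via rank(M_{q-1}∘⋯∘M_p): M ≅ I[1,2], I[1,3]^3, I[3,3].
μ_θ-semistable layers: μ^(1)=11; μ^(2)=2; μ^(3)=-4; μ^(4)=-7

((0, 1, 0); (0, 3, 3); (4, 0, 0); (0, 0, 1))


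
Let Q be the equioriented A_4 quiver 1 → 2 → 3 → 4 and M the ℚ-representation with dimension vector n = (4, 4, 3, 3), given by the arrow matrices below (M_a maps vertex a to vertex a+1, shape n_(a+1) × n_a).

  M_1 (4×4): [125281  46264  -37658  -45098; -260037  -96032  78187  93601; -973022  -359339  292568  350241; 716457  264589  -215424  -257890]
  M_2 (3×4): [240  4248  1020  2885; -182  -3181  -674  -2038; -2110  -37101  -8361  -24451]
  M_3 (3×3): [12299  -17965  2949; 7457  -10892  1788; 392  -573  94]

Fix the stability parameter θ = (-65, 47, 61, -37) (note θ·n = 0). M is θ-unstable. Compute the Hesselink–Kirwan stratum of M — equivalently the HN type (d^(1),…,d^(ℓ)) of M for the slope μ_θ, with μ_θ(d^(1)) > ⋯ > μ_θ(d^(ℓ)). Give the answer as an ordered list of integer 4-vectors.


Barcode: M ≅ I[1,2], I[1,4]^3. HN layers by μ_θ (3 steps, strictly decreasing):
  μ^(1)=47; μ^(2)=71/3; μ^(3)=-65

((0, 1, 0, 0); (0, 3, 3, 3); (4, 0, 0, 0))


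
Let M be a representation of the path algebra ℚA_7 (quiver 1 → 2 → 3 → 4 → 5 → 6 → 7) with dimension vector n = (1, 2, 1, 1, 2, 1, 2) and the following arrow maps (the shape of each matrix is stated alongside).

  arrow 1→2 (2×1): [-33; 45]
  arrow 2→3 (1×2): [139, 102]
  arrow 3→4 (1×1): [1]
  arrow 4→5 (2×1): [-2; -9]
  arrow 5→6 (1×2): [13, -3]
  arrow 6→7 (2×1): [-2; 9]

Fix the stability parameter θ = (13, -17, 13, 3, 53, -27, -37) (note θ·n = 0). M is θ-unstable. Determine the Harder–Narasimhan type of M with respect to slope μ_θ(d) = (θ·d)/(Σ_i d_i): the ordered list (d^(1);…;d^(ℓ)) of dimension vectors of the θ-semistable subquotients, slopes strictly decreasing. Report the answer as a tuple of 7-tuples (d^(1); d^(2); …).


Barcode: M ≅ I[1,7], I[2,2], I[5,5], I[7,7]. HN layers by μ_θ (5 steps, strictly decreasing):
  μ^(1)=53; μ^(2)=1; μ^(3)=-2; μ^(4)=-17; μ^(5)=-37

((0, 0, 0, 0, 1, 0, 0); (0, 0, 1, 1, 1, 1, 1); (1, 1, 0, 0, 0, 0, 0); (0, 1, 0, 0, 0, 0, 0); (0, 0, 0, 0, 0, 0, 1))


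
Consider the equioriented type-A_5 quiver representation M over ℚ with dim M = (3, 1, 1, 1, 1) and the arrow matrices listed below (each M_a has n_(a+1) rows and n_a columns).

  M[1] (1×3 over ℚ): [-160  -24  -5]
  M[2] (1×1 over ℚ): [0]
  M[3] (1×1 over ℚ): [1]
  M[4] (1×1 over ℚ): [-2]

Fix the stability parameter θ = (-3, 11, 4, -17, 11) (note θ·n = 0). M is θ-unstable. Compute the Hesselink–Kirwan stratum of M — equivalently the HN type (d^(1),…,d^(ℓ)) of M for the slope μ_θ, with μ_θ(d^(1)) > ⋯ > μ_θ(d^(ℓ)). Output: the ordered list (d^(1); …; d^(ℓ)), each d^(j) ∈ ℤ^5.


Via rank(M_{q-1}∘⋯∘M_p): M ≅ I[1,1]^2, I[1,2], I[3,5].
μ_θ-semistable layers: μ^(1)=11; μ^(2)=-3; μ^(3)=-13/2

((0, 1, 0, 0, 1); (3, 0, 0, 0, 0); (0, 0, 1, 1, 0))


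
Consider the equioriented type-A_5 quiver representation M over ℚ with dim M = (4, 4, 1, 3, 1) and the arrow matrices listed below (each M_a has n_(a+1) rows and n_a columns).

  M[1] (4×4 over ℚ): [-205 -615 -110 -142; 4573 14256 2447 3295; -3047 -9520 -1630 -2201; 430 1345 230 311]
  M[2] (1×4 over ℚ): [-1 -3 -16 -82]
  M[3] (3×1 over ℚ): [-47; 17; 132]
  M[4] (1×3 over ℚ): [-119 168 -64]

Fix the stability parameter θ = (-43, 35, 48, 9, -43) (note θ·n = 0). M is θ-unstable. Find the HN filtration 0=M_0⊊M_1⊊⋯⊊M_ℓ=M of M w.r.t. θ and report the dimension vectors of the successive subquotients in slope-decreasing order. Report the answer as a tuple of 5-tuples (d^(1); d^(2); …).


Via rank(M_{q-1}∘⋯∘M_p): M ≅ I[1,1], I[1,2]^2, I[1,5], I[2,2], I[4,4]^2.
μ_θ-semistable layers: μ^(1)=35; μ^(2)=49/4; μ^(3)=9; μ^(4)=-43

((0, 3, 0, 0, 0); (0, 1, 1, 1, 1); (0, 0, 0, 2, 0); (4, 0, 0, 0, 0))


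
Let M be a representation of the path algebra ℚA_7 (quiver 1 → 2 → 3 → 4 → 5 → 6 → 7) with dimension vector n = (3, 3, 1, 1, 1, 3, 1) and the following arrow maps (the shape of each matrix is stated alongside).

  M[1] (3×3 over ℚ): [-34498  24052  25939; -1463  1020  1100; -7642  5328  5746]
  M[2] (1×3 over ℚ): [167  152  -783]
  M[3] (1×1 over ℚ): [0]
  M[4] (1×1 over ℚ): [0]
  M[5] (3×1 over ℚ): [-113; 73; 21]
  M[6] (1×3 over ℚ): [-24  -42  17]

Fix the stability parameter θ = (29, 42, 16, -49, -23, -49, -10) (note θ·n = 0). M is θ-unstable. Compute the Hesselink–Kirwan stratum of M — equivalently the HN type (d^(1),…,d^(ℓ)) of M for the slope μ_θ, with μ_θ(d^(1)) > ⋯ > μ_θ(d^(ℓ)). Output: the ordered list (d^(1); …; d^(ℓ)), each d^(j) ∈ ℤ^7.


Interval decomposition of M: I[1,1], I[1,2], I[1,3], I[2,2], I[4,4], I[5,7], I[6,6]^2.
HN type (ℓ=5): μ^(1)=42; μ^(2)=29; μ^(3)=-10; μ^(4)=-36; μ^(5)=-49

((0, 2, 0, 0, 0, 0, 0); (3, 1, 1, 0, 0, 0, 0); (0, 0, 0, 0, 0, 0, 1); (0, 0, 0, 0, 1, 1, 0); (0, 0, 0, 1, 0, 2, 0))


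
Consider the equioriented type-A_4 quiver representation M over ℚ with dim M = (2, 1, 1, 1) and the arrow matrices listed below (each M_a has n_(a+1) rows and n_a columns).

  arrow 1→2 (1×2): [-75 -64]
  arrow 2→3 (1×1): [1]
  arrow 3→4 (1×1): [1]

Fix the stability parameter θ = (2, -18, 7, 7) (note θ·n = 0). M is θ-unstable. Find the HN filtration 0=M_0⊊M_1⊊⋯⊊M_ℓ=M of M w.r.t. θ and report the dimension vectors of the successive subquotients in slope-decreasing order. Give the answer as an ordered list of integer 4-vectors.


Barcode: M ≅ I[1,1], I[1,4]. HN layers by μ_θ (3 steps, strictly decreasing):
  μ^(1)=7; μ^(2)=2; μ^(3)=-8

((0, 0, 1, 1); (1, 0, 0, 0); (1, 1, 0, 0))


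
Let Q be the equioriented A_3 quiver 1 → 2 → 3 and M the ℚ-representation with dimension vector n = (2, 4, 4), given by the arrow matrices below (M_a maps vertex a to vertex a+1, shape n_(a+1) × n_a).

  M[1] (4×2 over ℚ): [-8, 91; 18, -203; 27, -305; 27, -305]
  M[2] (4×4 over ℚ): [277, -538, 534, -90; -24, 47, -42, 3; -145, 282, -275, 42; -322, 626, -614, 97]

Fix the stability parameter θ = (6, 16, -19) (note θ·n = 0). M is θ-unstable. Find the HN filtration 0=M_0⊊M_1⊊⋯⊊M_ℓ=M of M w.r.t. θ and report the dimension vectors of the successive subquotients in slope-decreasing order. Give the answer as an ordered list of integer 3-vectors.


Barcode: M ≅ I[1,3]^2, I[2,3]^2. HN layers by μ_θ (2 steps, strictly decreasing):
  μ^(1)=1; μ^(2)=-3/2

((2, 2, 2); (0, 2, 2))


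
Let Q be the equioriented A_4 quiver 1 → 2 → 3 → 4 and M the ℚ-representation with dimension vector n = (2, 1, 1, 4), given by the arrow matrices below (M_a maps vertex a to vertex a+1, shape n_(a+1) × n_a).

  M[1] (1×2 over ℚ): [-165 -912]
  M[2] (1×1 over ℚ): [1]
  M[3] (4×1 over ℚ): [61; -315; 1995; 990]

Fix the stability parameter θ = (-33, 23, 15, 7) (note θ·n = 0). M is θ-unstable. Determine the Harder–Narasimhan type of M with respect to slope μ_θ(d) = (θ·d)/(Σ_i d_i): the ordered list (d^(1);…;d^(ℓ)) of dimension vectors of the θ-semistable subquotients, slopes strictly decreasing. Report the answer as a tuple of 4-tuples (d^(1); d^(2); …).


Barcode: M ≅ I[1,1], I[1,4], I[4,4]^3. HN layers by μ_θ (3 steps, strictly decreasing):
  μ^(1)=15; μ^(2)=7; μ^(3)=-33

((0, 1, 1, 1); (0, 0, 0, 3); (2, 0, 0, 0))


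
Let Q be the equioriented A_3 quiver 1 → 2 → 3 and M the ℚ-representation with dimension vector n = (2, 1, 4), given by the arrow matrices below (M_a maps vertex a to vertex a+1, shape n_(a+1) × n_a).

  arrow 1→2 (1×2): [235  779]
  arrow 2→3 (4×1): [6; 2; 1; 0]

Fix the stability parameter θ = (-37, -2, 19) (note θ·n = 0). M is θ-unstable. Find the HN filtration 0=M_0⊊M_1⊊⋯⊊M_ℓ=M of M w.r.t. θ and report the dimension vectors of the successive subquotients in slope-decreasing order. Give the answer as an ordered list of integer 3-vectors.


Via rank(M_{q-1}∘⋯∘M_p): M ≅ I[1,1], I[1,3], I[3,3]^3.
μ_θ-semistable layers: μ^(1)=19; μ^(2)=-2; μ^(3)=-37

((0, 0, 4); (0, 1, 0); (2, 0, 0))


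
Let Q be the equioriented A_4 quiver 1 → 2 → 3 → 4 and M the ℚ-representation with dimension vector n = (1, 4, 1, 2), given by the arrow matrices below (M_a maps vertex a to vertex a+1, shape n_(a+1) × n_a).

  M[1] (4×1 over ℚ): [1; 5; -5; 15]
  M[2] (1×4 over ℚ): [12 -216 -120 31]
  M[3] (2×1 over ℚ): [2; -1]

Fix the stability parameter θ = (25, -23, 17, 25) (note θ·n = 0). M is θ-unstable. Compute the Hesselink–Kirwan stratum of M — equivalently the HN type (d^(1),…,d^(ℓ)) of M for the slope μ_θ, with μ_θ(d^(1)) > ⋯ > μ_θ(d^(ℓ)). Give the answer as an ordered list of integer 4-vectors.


Barcode: M ≅ I[1,4], I[2,2]^3, I[4,4]. HN layers by μ_θ (4 steps, strictly decreasing):
  μ^(1)=25; μ^(2)=17; μ^(3)=1; μ^(4)=-23

((0, 0, 0, 2); (0, 0, 1, 0); (1, 1, 0, 0); (0, 3, 0, 0))


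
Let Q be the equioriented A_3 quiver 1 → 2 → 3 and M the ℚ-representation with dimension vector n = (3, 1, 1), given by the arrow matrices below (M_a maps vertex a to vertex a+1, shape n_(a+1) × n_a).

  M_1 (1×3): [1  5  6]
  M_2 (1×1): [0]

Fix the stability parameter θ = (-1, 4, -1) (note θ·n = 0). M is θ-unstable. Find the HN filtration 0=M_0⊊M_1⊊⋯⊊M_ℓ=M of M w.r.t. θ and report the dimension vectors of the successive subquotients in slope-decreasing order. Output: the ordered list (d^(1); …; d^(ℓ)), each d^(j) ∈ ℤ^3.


Via rank(M_{q-1}∘⋯∘M_p): M ≅ I[1,1]^2, I[1,2], I[3,3].
μ_θ-semistable layers: μ^(1)=4; μ^(2)=-1

((0, 1, 0); (3, 0, 1))


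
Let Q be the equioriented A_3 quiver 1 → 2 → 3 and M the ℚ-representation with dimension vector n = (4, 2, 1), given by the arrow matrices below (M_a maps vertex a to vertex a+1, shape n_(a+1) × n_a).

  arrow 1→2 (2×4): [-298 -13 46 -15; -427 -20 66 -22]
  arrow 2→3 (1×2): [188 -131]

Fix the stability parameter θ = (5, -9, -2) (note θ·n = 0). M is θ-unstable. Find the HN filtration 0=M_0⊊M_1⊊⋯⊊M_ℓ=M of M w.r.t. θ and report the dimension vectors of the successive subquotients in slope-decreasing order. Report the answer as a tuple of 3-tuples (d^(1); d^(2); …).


Barcode: M ≅ I[1,1]^2, I[1,2], I[1,3]. HN layers by μ_θ (2 steps, strictly decreasing):
  μ^(1)=5; μ^(2)=-2

((2, 0, 0); (2, 2, 1))


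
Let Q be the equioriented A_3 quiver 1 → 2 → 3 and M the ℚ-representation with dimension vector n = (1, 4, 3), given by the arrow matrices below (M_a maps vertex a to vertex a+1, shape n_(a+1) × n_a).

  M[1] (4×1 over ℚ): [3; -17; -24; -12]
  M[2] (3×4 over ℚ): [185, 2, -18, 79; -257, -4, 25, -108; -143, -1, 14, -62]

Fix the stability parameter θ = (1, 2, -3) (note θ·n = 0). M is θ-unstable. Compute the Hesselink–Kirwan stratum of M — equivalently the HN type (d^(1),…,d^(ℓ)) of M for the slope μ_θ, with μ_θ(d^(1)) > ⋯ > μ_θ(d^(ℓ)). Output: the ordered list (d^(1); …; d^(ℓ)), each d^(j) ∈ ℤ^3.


Via rank(M_{q-1}∘⋯∘M_p): M ≅ I[1,3], I[2,2], I[2,3]^2.
μ_θ-semistable layers: μ^(1)=2; μ^(2)=0; μ^(3)=-1/2

((0, 1, 0); (1, 1, 1); (0, 2, 2))


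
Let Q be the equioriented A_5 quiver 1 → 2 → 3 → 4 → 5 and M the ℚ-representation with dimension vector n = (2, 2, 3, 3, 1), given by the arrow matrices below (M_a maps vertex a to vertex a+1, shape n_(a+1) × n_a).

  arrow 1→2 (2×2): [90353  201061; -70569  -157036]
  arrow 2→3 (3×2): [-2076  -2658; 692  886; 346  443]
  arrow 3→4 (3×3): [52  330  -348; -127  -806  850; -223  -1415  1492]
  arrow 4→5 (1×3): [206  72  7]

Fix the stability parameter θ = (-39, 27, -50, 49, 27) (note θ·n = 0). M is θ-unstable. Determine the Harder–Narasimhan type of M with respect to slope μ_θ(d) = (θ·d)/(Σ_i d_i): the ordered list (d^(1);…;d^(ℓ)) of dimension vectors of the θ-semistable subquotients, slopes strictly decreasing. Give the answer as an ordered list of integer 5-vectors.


Interval decomposition of M: I[1,2], I[1,3], I[3,4], I[3,5], I[4,4].
HN type (ℓ=6): μ^(1)=49; μ^(2)=38; μ^(3)=27; μ^(4)=-23/2; μ^(5)=-39; μ^(6)=-50

((0, 0, 0, 2, 0); (0, 0, 0, 1, 1); (0, 1, 0, 0, 0); (0, 1, 1, 0, 0); (2, 0, 0, 0, 0); (0, 0, 2, 0, 0))


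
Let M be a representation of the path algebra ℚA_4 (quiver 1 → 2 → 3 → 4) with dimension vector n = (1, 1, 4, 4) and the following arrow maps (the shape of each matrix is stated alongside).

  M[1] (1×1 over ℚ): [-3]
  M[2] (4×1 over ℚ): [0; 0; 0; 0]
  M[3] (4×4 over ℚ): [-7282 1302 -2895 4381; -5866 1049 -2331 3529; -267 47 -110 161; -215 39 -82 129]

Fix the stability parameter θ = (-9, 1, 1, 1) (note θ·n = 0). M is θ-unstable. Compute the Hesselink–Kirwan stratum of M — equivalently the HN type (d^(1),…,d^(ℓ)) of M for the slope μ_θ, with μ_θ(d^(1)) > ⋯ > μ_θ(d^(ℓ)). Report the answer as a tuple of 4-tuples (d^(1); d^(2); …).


Barcode: M ≅ I[1,2], I[3,3], I[3,4]^3, I[4,4]. HN layers by μ_θ (2 steps, strictly decreasing):
  μ^(1)=1; μ^(2)=-9

((0, 1, 4, 4); (1, 0, 0, 0))


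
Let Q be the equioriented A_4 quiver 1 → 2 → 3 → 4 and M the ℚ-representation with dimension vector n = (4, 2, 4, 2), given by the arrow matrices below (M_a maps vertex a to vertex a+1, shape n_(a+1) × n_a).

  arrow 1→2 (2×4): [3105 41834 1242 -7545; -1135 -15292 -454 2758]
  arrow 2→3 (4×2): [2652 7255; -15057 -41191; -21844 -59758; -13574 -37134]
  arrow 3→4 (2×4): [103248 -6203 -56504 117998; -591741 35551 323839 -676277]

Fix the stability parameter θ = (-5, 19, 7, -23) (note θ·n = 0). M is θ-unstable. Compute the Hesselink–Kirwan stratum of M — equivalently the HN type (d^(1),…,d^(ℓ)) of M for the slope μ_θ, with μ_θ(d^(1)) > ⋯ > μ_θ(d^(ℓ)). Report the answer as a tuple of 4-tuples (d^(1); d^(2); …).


Barcode: M ≅ I[1,1]^2, I[1,4]^2, I[3,3]^2. HN layers by μ_θ (3 steps, strictly decreasing):
  μ^(1)=7; μ^(2)=1; μ^(3)=-5

((0, 0, 2, 0); (0, 2, 2, 2); (4, 0, 0, 0))


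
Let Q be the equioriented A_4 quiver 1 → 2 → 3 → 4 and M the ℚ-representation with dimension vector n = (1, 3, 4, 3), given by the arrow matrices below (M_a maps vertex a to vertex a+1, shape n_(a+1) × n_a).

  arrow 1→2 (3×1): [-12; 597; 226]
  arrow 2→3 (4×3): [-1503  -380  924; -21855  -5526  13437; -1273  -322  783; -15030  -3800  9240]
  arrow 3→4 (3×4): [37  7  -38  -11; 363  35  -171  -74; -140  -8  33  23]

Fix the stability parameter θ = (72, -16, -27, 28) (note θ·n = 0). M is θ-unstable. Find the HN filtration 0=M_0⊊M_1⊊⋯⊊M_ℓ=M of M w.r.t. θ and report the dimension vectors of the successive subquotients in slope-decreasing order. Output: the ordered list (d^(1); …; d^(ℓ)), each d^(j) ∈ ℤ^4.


Via rank(M_{q-1}∘⋯∘M_p): M ≅ I[1,2], I[2,4]^2, I[3,3], I[3,4].
μ_θ-semistable layers: μ^(1)=28; μ^(2)=-43/2; μ^(3)=-27

((1, 1, 0, 3); (0, 2, 2, 0); (0, 0, 2, 0))


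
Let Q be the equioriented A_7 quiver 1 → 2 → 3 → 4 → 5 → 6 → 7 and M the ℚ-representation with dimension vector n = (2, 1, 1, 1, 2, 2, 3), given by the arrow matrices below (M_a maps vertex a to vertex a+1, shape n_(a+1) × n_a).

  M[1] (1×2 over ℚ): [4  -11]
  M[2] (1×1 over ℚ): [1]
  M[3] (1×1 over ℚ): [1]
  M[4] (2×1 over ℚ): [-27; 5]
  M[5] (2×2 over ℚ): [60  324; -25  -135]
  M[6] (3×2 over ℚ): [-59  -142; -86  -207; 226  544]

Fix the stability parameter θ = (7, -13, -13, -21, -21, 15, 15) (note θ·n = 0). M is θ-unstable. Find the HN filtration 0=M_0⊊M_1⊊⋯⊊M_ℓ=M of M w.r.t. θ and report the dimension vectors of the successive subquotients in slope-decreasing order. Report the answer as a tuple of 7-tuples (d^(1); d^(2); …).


Via rank(M_{q-1}∘⋯∘M_p): M ≅ I[1,1], I[1,5], I[5,7], I[6,7], I[7,7].
μ_θ-semistable layers: μ^(1)=15; μ^(2)=7; μ^(3)=-61/5; μ^(4)=-21

((0, 0, 0, 0, 0, 2, 3); (1, 0, 0, 0, 0, 0, 0); (1, 1, 1, 1, 1, 0, 0); (0, 0, 0, 0, 1, 0, 0))


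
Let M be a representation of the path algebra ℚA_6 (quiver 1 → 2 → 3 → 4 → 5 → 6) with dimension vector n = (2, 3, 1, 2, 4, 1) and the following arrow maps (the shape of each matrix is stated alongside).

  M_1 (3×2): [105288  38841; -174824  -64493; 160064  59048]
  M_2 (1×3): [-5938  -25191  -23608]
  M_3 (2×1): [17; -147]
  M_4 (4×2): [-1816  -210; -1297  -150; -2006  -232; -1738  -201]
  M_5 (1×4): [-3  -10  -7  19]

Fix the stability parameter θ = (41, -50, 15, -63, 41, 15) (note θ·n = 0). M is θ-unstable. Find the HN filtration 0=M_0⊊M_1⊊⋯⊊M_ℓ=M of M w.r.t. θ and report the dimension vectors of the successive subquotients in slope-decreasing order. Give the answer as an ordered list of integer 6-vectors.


Via rank(M_{q-1}∘⋯∘M_p): M ≅ I[1,1], I[1,6], I[2,2]^2, I[4,5], I[5,5]^2.
μ_θ-semistable layers: μ^(1)=41; μ^(2)=28; μ^(3)=-57/4; μ^(4)=-50; μ^(5)=-63

((1, 0, 0, 0, 3, 0); (0, 0, 0, 0, 1, 1); (1, 1, 1, 1, 0, 0); (0, 2, 0, 0, 0, 0); (0, 0, 0, 1, 0, 0))


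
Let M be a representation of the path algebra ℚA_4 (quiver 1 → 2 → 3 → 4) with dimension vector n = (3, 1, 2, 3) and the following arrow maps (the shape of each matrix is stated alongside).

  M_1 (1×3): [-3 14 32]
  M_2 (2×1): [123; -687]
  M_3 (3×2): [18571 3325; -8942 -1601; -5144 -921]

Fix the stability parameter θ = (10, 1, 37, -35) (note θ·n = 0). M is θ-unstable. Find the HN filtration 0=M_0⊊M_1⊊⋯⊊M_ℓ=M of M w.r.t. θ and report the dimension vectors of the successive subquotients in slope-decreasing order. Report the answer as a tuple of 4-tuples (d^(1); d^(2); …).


Via rank(M_{q-1}∘⋯∘M_p): M ≅ I[1,1]^2, I[1,4], I[3,4], I[4,4].
μ_θ-semistable layers: μ^(1)=10; μ^(2)=13/4; μ^(3)=1; μ^(4)=-35

((2, 0, 0, 0); (1, 1, 1, 1); (0, 0, 1, 1); (0, 0, 0, 1))


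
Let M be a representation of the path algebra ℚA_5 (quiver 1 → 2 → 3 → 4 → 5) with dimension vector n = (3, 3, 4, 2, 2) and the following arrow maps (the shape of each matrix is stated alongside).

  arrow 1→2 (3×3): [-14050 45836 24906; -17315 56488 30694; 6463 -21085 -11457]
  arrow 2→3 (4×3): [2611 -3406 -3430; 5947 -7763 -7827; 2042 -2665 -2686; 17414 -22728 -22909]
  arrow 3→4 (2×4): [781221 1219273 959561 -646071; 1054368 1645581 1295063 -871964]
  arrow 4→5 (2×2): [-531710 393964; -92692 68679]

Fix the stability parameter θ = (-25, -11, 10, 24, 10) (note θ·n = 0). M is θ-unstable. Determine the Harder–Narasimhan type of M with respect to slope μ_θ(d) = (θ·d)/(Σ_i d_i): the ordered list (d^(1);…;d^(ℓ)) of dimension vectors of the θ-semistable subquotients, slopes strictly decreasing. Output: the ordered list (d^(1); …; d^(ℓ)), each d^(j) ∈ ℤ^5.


Barcode: M ≅ I[1,3], I[1,5]^2, I[3,3]. HN layers by μ_θ (4 steps, strictly decreasing):
  μ^(1)=17; μ^(2)=10; μ^(3)=-11; μ^(4)=-25

((0, 0, 0, 2, 2); (0, 0, 4, 0, 0); (0, 3, 0, 0, 0); (3, 0, 0, 0, 0))


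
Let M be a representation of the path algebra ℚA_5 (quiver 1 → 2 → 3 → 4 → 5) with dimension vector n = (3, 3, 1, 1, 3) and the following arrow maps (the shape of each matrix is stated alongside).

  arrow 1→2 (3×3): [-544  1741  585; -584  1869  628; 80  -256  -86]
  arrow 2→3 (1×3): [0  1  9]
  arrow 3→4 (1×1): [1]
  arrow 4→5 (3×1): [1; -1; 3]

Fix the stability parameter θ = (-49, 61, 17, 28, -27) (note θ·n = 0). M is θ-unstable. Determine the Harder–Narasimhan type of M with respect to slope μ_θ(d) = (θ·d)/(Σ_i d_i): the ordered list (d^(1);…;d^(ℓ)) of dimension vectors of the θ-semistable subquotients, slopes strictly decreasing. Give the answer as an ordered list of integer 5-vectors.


Via rank(M_{q-1}∘⋯∘M_p): M ≅ I[1,1], I[1,2], I[1,5], I[2,2], I[5,5]^2.
μ_θ-semistable layers: μ^(1)=61; μ^(2)=79/4; μ^(3)=-27; μ^(4)=-49

((0, 2, 0, 0, 0); (0, 1, 1, 1, 1); (0, 0, 0, 0, 2); (3, 0, 0, 0, 0))


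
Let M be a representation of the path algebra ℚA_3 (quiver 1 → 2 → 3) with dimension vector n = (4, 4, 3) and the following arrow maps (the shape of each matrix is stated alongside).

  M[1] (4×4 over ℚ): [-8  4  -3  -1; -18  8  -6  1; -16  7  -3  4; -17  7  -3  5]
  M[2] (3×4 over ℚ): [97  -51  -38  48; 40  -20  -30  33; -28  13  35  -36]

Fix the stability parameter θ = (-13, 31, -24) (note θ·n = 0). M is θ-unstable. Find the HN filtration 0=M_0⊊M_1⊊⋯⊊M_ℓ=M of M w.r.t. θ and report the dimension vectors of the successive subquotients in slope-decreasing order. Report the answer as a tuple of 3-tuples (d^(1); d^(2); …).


Barcode: M ≅ I[1,2], I[1,3]^3. HN layers by μ_θ (3 steps, strictly decreasing):
  μ^(1)=31; μ^(2)=7/2; μ^(3)=-13

((0, 1, 0); (0, 3, 3); (4, 0, 0))


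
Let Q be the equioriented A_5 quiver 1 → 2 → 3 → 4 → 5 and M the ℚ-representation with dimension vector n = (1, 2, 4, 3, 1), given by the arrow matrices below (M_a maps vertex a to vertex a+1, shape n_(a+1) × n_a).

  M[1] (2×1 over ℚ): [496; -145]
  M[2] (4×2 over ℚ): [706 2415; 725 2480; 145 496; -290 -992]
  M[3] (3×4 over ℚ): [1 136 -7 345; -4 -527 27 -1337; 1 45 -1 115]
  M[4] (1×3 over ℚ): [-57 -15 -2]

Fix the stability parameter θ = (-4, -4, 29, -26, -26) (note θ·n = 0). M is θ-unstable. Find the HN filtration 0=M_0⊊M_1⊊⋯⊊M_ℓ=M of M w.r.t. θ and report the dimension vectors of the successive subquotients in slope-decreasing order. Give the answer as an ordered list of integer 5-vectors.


Via rank(M_{q-1}∘⋯∘M_p): M ≅ I[1,5], I[2,4], I[3,3], I[3,4].
μ_θ-semistable layers: μ^(1)=29; μ^(2)=3/2; μ^(3)=-4; μ^(4)=-31/5

((0, 0, 1, 0, 0); (0, 0, 2, 2, 0); (0, 1, 0, 0, 0); (1, 1, 1, 1, 1))


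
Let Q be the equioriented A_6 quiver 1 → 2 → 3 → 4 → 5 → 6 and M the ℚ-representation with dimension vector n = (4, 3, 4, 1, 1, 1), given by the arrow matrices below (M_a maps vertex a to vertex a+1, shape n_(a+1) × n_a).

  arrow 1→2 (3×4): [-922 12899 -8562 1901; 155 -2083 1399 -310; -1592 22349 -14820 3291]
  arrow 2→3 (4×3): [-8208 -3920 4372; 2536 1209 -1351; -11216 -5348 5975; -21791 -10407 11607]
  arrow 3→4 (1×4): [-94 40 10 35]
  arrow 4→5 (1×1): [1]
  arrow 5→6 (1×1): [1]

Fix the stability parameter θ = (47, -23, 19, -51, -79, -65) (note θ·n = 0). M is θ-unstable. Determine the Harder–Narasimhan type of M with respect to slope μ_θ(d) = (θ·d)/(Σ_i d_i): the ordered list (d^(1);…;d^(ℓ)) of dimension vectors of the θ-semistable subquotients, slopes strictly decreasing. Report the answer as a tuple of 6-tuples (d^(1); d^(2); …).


Interval decomposition of M: I[1,1], I[1,3]^2, I[1,6], I[3,3].
HN type (ℓ=4): μ^(1)=47; μ^(2)=19; μ^(3)=12; μ^(4)=-76/3

((1, 0, 0, 0, 0, 0); (0, 0, 3, 0, 0, 0); (2, 2, 0, 0, 0, 0); (1, 1, 1, 1, 1, 1))


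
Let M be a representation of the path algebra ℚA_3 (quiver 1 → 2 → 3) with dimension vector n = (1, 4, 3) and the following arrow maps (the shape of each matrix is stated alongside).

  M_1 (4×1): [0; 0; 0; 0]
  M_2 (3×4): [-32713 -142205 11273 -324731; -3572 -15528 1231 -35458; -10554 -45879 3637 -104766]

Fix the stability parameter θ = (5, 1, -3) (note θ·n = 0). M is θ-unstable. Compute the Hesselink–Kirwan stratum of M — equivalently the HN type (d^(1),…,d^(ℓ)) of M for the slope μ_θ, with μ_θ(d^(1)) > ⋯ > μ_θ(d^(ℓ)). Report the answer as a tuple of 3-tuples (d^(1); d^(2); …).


Barcode: M ≅ I[1,1], I[2,2], I[2,3]^3. HN layers by μ_θ (3 steps, strictly decreasing):
  μ^(1)=5; μ^(2)=1; μ^(3)=-1

((1, 0, 0); (0, 1, 0); (0, 3, 3))


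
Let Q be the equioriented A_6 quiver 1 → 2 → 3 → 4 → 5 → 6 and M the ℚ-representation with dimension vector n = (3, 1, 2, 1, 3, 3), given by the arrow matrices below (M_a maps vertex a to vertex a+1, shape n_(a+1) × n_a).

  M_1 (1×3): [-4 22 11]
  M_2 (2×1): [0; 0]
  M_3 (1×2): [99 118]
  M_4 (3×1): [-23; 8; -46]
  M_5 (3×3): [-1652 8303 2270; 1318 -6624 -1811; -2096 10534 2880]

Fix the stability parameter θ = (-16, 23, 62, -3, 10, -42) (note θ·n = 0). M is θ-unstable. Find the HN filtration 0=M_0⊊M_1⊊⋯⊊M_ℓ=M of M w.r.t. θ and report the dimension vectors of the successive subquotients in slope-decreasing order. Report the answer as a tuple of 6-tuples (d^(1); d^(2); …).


Interval decomposition of M: I[1,1]^2, I[1,2], I[3,3], I[3,5], I[5,6]^2, I[6,6].
HN type (ℓ=4): μ^(1)=62; μ^(2)=23; μ^(3)=-16; μ^(4)=-42

((0, 0, 1, 0, 0, 0); (0, 1, 1, 1, 1, 0); (3, 0, 0, 0, 2, 2); (0, 0, 0, 0, 0, 1))


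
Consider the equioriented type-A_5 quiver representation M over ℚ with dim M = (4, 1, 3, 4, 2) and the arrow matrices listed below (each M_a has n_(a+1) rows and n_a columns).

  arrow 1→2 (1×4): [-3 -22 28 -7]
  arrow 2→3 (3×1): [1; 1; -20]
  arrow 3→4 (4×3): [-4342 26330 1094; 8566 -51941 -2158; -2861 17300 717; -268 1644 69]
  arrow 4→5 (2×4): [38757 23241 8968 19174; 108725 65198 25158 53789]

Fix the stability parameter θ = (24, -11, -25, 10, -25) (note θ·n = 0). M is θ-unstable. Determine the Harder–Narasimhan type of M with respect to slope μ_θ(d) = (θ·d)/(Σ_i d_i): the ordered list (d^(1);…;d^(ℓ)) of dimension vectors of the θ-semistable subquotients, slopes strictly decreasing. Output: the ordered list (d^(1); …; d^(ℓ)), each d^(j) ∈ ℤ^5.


Barcode: M ≅ I[1,1]^3, I[1,5], I[3,4], I[3,5], I[4,4]. HN layers by μ_θ (5 steps, strictly decreasing):
  μ^(1)=24; μ^(2)=10; μ^(3)=-27/5; μ^(4)=-15/2; μ^(5)=-25

((3, 0, 0, 0, 0); (0, 0, 0, 2, 0); (1, 1, 1, 1, 1); (0, 0, 0, 1, 1); (0, 0, 2, 0, 0))


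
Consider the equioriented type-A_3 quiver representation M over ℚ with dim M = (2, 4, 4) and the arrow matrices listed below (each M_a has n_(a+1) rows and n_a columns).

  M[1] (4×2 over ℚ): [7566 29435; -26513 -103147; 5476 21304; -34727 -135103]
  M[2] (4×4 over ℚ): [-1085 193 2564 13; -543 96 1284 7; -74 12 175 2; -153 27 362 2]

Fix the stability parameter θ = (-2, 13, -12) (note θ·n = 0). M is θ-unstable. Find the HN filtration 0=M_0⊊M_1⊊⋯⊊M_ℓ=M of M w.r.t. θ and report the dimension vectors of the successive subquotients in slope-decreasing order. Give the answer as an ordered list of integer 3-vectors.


Barcode: M ≅ I[1,3]^2, I[2,3]^2. HN layers by μ_θ (2 steps, strictly decreasing):
  μ^(1)=1/2; μ^(2)=-2

((0, 4, 4); (2, 0, 0))


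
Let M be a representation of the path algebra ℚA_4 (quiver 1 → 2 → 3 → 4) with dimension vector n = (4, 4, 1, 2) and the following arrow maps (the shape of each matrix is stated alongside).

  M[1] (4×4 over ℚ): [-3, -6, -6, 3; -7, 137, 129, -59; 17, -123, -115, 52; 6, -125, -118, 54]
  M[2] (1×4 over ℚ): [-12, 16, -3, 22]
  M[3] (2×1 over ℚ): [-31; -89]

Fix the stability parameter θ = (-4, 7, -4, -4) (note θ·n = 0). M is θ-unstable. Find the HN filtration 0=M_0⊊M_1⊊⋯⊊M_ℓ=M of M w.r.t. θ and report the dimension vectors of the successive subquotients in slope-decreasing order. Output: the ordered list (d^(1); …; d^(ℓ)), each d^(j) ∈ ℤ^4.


Interval decomposition of M: I[1,2]^3, I[1,4], I[4,4].
HN type (ℓ=3): μ^(1)=7; μ^(2)=-1/3; μ^(3)=-4

((0, 3, 0, 0); (0, 1, 1, 1); (4, 0, 0, 1))


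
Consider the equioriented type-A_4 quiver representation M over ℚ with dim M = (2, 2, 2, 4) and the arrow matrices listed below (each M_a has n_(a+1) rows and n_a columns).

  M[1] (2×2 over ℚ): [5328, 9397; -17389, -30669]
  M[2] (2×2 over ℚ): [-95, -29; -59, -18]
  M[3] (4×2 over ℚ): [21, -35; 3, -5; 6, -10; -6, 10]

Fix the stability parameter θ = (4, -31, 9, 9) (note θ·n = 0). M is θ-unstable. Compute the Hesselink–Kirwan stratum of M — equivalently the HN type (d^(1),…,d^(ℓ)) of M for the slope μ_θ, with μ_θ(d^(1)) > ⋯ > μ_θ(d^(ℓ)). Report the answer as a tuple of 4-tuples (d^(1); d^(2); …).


Interval decomposition of M: I[1,3], I[1,4], I[4,4]^3.
HN type (ℓ=2): μ^(1)=9; μ^(2)=-27/2

((0, 0, 2, 4); (2, 2, 0, 0))


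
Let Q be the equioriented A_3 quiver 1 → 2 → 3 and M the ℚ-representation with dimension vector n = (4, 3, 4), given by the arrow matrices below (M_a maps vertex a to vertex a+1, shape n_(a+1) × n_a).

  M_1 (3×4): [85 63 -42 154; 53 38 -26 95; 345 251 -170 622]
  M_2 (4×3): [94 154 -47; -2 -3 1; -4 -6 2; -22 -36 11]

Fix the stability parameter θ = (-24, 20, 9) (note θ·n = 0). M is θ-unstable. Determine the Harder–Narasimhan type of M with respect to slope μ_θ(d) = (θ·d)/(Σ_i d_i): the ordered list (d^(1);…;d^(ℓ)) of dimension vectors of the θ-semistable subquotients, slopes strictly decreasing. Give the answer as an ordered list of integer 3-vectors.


Barcode: M ≅ I[1,1], I[1,2], I[1,3]^2, I[3,3]^2. HN layers by μ_θ (4 steps, strictly decreasing):
  μ^(1)=20; μ^(2)=29/2; μ^(3)=9; μ^(4)=-24

((0, 1, 0); (0, 2, 2); (0, 0, 2); (4, 0, 0))


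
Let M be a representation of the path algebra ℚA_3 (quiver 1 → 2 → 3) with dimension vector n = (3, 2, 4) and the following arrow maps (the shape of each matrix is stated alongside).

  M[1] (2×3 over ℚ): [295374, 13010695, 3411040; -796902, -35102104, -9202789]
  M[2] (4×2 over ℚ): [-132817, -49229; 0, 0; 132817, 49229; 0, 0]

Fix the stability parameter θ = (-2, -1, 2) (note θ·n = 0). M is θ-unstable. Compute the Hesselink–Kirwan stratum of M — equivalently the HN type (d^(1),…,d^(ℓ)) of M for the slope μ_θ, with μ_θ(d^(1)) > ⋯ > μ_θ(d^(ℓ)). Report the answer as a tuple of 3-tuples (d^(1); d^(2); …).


Barcode: M ≅ I[1,1], I[1,2], I[1,3], I[3,3]^3. HN layers by μ_θ (3 steps, strictly decreasing):
  μ^(1)=2; μ^(2)=-1; μ^(3)=-2

((0, 0, 4); (0, 2, 0); (3, 0, 0))


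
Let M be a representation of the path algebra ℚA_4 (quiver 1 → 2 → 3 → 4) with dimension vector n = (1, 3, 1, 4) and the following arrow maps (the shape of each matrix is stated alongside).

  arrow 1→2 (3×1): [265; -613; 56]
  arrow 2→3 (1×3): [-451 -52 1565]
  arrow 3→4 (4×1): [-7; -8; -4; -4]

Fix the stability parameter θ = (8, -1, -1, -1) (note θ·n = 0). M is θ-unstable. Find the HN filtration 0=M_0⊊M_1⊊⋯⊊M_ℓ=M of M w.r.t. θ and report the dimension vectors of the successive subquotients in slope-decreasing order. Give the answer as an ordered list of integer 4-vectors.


Barcode: M ≅ I[1,4], I[2,2]^2, I[4,4]^3. HN layers by μ_θ (2 steps, strictly decreasing):
  μ^(1)=5/4; μ^(2)=-1

((1, 1, 1, 1); (0, 2, 0, 3))


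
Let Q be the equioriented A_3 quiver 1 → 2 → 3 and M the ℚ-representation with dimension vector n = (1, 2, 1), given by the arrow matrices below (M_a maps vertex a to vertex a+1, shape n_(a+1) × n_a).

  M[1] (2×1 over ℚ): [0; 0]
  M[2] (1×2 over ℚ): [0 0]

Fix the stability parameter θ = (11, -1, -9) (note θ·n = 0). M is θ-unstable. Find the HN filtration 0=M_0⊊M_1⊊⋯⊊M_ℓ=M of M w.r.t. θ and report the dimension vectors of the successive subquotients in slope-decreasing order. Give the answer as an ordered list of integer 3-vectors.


Barcode: M ≅ I[1,1], I[2,2]^2, I[3,3]. HN layers by μ_θ (3 steps, strictly decreasing):
  μ^(1)=11; μ^(2)=-1; μ^(3)=-9

((1, 0, 0); (0, 2, 0); (0, 0, 1))


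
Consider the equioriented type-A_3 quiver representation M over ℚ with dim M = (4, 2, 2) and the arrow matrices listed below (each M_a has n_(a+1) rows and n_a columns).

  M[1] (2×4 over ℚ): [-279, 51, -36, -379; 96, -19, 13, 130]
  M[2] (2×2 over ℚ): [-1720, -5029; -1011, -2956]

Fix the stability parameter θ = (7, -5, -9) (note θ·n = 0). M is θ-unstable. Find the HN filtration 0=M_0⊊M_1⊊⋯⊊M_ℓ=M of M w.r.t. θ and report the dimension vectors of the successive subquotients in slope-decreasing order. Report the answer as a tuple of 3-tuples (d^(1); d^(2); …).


Interval decomposition of M: I[1,1]^2, I[1,3]^2.
HN type (ℓ=2): μ^(1)=7; μ^(2)=-7/3

((2, 0, 0); (2, 2, 2))


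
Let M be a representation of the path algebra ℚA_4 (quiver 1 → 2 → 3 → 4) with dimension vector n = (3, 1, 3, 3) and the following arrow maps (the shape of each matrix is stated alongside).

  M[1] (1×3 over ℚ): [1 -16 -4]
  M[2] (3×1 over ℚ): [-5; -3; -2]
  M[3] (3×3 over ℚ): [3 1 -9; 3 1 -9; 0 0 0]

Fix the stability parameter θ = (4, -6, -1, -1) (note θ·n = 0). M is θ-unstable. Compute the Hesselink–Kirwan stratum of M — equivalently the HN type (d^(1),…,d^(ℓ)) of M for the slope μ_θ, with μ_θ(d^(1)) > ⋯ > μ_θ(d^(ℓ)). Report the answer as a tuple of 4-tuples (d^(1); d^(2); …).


Via rank(M_{q-1}∘⋯∘M_p): M ≅ I[1,1]^2, I[1,3], I[3,3], I[3,4], I[4,4]^2.
μ_θ-semistable layers: μ^(1)=4; μ^(2)=-1

((2, 0, 0, 0); (1, 1, 3, 3))


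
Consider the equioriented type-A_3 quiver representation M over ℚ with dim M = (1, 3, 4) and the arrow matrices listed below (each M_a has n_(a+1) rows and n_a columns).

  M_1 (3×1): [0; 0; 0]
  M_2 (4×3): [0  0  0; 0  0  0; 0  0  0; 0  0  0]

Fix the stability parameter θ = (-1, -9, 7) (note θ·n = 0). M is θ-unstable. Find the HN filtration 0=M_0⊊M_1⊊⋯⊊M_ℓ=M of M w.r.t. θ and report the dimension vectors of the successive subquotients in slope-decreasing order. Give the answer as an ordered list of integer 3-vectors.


Via rank(M_{q-1}∘⋯∘M_p): M ≅ I[1,1], I[2,2]^3, I[3,3]^4.
μ_θ-semistable layers: μ^(1)=7; μ^(2)=-1; μ^(3)=-9

((0, 0, 4); (1, 0, 0); (0, 3, 0))


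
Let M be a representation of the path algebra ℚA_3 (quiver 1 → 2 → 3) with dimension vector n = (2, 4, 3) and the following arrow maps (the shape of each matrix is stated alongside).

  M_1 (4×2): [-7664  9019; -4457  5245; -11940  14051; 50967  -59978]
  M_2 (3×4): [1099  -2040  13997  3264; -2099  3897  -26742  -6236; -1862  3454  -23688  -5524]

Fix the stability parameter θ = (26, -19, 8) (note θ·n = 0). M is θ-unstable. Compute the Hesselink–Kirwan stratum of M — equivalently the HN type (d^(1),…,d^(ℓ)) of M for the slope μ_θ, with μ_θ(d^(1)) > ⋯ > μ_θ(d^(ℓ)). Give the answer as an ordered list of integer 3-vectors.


Via rank(M_{q-1}∘⋯∘M_p): M ≅ I[1,2], I[1,3], I[2,3]^2.
μ_θ-semistable layers: μ^(1)=8; μ^(2)=7/2; μ^(3)=-19

((0, 0, 3); (2, 2, 0); (0, 2, 0))


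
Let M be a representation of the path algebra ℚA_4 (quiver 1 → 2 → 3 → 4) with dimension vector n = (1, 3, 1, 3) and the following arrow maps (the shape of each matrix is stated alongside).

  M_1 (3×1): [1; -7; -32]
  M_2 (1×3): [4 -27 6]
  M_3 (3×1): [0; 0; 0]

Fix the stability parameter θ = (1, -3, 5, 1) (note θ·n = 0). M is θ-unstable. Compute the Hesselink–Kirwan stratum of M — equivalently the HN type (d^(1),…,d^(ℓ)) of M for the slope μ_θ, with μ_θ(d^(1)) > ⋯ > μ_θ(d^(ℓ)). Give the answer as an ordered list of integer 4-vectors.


Interval decomposition of M: I[1,3], I[2,2]^2, I[4,4]^3.
HN type (ℓ=4): μ^(1)=5; μ^(2)=1; μ^(3)=-1; μ^(4)=-3

((0, 0, 1, 0); (0, 0, 0, 3); (1, 1, 0, 0); (0, 2, 0, 0))


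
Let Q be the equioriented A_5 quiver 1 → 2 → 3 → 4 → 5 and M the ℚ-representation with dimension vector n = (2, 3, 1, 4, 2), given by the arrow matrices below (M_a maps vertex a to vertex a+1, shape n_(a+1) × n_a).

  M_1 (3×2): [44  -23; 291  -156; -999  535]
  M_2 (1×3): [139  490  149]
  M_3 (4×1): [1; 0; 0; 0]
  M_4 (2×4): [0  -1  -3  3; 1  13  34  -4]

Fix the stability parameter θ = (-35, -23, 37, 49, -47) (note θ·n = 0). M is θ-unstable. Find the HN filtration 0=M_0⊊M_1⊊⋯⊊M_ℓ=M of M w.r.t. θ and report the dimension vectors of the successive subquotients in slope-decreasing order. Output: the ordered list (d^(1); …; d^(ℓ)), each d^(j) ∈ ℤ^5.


Barcode: M ≅ I[1,2], I[1,5], I[2,2], I[4,4]^2, I[4,5]. HN layers by μ_θ (5 steps, strictly decreasing):
  μ^(1)=49; μ^(2)=13; μ^(3)=1; μ^(4)=-23; μ^(5)=-35

((0, 0, 0, 2, 0); (0, 0, 1, 1, 1); (0, 0, 0, 1, 1); (0, 3, 0, 0, 0); (2, 0, 0, 0, 0))
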